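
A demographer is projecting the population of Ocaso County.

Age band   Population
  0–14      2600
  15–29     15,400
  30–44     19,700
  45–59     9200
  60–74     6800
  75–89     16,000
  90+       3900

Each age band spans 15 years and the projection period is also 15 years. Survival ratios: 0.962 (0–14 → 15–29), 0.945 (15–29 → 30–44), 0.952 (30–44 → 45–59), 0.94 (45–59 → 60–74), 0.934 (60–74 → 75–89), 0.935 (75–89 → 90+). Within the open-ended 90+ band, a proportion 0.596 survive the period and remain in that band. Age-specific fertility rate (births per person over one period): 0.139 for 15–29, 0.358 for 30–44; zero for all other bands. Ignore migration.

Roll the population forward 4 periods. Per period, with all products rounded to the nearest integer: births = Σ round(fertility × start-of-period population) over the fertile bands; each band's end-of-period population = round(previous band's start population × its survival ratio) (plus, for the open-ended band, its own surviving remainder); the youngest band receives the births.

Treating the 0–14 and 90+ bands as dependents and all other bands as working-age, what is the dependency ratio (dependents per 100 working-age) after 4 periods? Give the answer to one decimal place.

100.4

(Groups numbered youngest = 1 to oldest = 7.)
— Period 1 —
Births: 15400 * 0.139 = 2141, 19700 * 0.358 = 7053 → total 9194
Group 2: 2600 * 0.962 = 2501
Group 3: 15400 * 0.945 = 14553
Group 4: 19700 * 0.952 = 18754
Group 5: 9200 * 0.94 = 8648
Group 6: 6800 * 0.934 = 6351
Group 7: 16000 * 0.935 + 3900 * 0.596 = 14960 + 2324 = 17284
Giving 9194 / 2501 / 14553 / 18754 / 8648 / 6351 / 17284.
— Period 2 —
Births: 2501 * 0.139 = 348, 14553 * 0.358 = 5210 → total 5558
Group 2: 9194 * 0.962 = 8845
Group 3: 2501 * 0.945 = 2363
Group 4: 14553 * 0.952 = 13854
Group 5: 18754 * 0.94 = 17629
Group 6: 8648 * 0.934 = 8077
Group 7: 6351 * 0.935 + 17284 * 0.596 = 5938 + 10301 = 16239
Giving 5558 / 8845 / 2363 / 13854 / 17629 / 8077 / 16239.
— Period 3 —
Births: 8845 * 0.139 = 1229, 2363 * 0.358 = 846 → total 2075
Group 2: 5558 * 0.962 = 5347
Group 3: 8845 * 0.945 = 8359
Group 4: 2363 * 0.952 = 2250
Group 5: 13854 * 0.94 = 13023
Group 6: 17629 * 0.934 = 16465
Group 7: 8077 * 0.935 + 16239 * 0.596 = 7552 + 9678 = 17230
Giving 2075 / 5347 / 8359 / 2250 / 13023 / 16465 / 17230.
— Period 4 —
Births: 5347 * 0.139 = 743, 8359 * 0.358 = 2993 → total 3736
Group 2: 2075 * 0.962 = 1996
Group 3: 5347 * 0.945 = 5053
Group 4: 8359 * 0.952 = 7958
Group 5: 2250 * 0.94 = 2115
Group 6: 13023 * 0.934 = 12163
Group 7: 16465 * 0.935 + 17230 * 0.596 = 15395 + 10269 = 25664
Giving 3736 / 1996 / 5053 / 7958 / 2115 / 12163 / 25664.
Dependents (band 0–14 + band 90+) = 3736 + 25664 = 29400; working-age = 29285; ratio = 29400/29285 × 100 = 100.4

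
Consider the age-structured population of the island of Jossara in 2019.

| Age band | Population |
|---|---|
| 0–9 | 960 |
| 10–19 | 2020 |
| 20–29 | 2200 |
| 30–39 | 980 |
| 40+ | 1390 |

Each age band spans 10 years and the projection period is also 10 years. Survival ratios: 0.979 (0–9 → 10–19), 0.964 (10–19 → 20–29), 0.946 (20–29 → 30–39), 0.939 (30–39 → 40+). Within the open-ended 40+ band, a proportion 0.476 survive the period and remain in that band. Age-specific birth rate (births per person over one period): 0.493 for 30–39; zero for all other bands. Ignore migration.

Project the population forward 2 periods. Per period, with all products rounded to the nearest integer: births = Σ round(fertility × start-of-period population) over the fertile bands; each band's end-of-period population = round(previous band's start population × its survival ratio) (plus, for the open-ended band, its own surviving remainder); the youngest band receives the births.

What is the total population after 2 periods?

6954

Period 1:
Births: 980 * 0.493 = 483
10–19: 960 * 0.979 = 940
20–29: 2020 * 0.964 = 1947
30–39: 2200 * 0.946 = 2081
40+: 980 * 0.939 + 1390 * 0.476 = 920 + 662 = 1582
End of period: [483, 940, 1947, 2081, 1582]
Period 2:
Births: 2081 * 0.493 = 1026
10–19: 483 * 0.979 = 473
20–29: 940 * 0.964 = 906
30–39: 1947 * 0.946 = 1842
40+: 2081 * 0.939 + 1582 * 0.476 = 1954 + 753 = 2707
End of period: [1026, 473, 906, 1842, 2707]
Total after period 2: 1026 + 473 + 906 + 1842 + 2707 = 6954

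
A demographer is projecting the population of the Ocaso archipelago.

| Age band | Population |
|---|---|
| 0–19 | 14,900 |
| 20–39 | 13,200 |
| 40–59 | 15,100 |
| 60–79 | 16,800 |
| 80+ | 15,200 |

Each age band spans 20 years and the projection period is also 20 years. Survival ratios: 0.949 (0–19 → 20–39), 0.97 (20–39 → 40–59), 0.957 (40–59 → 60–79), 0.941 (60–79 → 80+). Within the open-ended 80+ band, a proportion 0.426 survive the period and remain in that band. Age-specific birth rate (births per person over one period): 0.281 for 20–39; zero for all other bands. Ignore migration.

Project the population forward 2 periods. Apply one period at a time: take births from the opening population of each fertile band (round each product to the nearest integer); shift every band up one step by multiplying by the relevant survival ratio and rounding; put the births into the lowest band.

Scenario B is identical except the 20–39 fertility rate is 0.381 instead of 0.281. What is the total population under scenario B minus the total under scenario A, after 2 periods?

Numbering the groups 1..5 from youngest to oldest:
Period 1:
Births: 13200 * 0.281 = 3709
Group 2: 14900 * 0.949 = 14140
Group 3: 13200 * 0.97 = 12804
Group 4: 15100 * 0.957 = 14451
Group 5: 16800 * 0.941 + 15200 * 0.426 = 15809 + 6475 = 22284
End of period: [3709, 14140, 12804, 14451, 22284]
Period 2:
Births: 14140 * 0.281 = 3973
Group 2: 3709 * 0.949 = 3520
Group 3: 14140 * 0.97 = 13716
Group 4: 12804 * 0.957 = 12253
Group 5: 14451 * 0.941 + 22284 * 0.426 = 13598 + 9493 = 23091
End of period: [3973, 3520, 13716, 12253, 23091]
Scenario A total after 2 periods: 56553
Scenario B projection —
Period 1:
Births: 13200 * 0.381 = 5029
Group 2: 14900 * 0.949 = 14140
Group 3: 13200 * 0.97 = 12804
Group 4: 15100 * 0.957 = 14451
Group 5: 16800 * 0.941 + 15200 * 0.426 = 15809 + 6475 = 22284
End of period: [5029, 14140, 12804, 14451, 22284]
Period 2:
Births: 14140 * 0.381 = 5387
Group 2: 5029 * 0.949 = 4773
Group 3: 14140 * 0.97 = 13716
Group 4: 12804 * 0.957 = 12253
Group 5: 14451 * 0.941 + 22284 * 0.426 = 13598 + 9493 = 23091
End of period: [5387, 4773, 13716, 12253, 23091]
Scenario B total after 2 periods: 59220
Difference B − A = 59220 − 56553 = 2667

2667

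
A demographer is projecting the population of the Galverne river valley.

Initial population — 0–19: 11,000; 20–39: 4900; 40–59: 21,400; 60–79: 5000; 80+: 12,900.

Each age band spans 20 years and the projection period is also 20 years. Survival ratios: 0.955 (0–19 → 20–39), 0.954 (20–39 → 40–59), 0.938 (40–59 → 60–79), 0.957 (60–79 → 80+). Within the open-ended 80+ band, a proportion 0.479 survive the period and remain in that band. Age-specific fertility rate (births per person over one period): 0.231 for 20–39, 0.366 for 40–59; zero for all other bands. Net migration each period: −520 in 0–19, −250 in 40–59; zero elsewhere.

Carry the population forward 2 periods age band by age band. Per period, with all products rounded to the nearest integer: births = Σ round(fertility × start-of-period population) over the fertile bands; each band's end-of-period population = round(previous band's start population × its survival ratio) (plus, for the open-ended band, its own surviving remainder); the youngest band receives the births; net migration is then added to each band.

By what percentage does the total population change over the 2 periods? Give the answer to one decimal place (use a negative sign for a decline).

Period 1:
Births: 4900 × 0.231 = 1132, 21400 × 0.366 = 7832 — total 8964
20–39: 11000 × 0.955 = 10505
40–59: 4900 × 0.954 = 4675
60–79: 21400 × 0.938 = 20073
80+: 5000 × 0.957 + 12900 × 0.479 = 4785 + 6179 = 10964
Net migration: 0–19 − 520 → 8444; 40–59 − 250 → 4425
Giving 8444 / 10505 / 4425 / 20073 / 10964.
Period 2:
Births: 10505 × 0.231 = 2427, 4425 × 0.366 = 1620 — total 4047
20–39: 8444 × 0.955 = 8064
40–59: 10505 × 0.954 = 10022
60–79: 4425 × 0.938 = 4151
80+: 20073 × 0.957 + 10964 × 0.479 = 19210 + 5252 = 24462
Net migration: 0–19 − 520 → 3527; 40–59 − 250 → 9772
Giving 3527 / 8064 / 9772 / 4151 / 24462.
Total: 55200 → 49976; change = -5224; percentage change = -9.5%

-9.5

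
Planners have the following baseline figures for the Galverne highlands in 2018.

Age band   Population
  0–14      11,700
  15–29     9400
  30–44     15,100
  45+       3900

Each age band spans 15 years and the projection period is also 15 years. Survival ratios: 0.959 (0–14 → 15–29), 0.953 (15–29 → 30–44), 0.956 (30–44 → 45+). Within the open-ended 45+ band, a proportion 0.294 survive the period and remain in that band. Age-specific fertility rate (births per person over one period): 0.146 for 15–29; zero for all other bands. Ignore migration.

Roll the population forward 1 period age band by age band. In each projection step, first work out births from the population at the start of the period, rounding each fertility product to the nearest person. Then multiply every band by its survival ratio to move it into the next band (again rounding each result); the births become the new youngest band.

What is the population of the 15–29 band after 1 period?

11220

— Period 1 —
Births: 9400 × 0.146 = 1372
15–29: 11700 × 0.959 = 11220
30–44: 9400 × 0.953 = 8958
45+: 15100 × 0.956 + 3900 × 0.294 = 14436 + 1147 = 15583
Population now: 0–14=1372, 15–29=11220, 30–44=8958, 45+=15583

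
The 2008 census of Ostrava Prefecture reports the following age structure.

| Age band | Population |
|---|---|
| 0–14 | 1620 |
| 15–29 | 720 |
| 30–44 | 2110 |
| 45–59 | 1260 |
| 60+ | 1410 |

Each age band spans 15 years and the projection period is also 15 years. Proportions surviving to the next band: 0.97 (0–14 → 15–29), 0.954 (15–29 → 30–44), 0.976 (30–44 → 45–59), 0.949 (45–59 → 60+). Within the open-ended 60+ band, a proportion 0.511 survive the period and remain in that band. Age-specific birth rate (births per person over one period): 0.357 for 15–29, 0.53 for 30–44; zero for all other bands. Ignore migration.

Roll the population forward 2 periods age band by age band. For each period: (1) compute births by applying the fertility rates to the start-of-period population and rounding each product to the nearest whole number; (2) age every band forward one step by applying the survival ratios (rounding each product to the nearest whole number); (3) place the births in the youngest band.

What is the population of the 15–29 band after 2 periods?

1334

After projecting period 1:
Births: 720 × 0.357 = 257  |  2110 × 0.53 = 1118 ⇒ total 1375
15–29: 1620 × 0.97 = 1571
30–44: 720 × 0.954 = 687
45–59: 2110 × 0.976 = 2059
60+: 1260 × 0.949 + 1410 × 0.511 = 1196 + 721 = 1917
Population now: 0–14=1375, 15–29=1571, 30–44=687, 45–59=2059, 60+=1917
After projecting period 2:
Births: 1571 × 0.357 = 561  |  687 × 0.53 = 364 ⇒ total 925
15–29: 1375 × 0.97 = 1334
30–44: 1571 × 0.954 = 1499
45–59: 687 × 0.976 = 671
60+: 2059 × 0.949 + 1917 × 0.511 = 1954 + 980 = 2934
Population now: 0–14=925, 15–29=1334, 30–44=1499, 45–59=671, 60+=2934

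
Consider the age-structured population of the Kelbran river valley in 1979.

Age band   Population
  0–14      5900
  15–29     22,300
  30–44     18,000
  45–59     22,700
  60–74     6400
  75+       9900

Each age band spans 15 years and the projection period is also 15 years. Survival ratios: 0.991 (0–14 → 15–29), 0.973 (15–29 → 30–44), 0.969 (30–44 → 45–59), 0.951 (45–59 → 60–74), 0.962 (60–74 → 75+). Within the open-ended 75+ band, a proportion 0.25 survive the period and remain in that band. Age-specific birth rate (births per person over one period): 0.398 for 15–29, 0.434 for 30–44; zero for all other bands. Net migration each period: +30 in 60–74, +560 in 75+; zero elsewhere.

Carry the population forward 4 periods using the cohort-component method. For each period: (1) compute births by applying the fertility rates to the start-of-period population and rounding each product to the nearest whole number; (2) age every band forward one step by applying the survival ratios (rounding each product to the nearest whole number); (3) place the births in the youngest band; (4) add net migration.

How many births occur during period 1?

— Period 1 —
Births: 22300 * 0.398 = 8875 ; 18000 * 0.434 = 7812 ⇒ total 16687
15–29: 5900 * 0.991 = 5847
30–44: 22300 * 0.973 = 21698
45–59: 18000 * 0.969 = 17442
60–74: 22700 * 0.951 = 21588
75+: 6400 * 0.962 + 9900 * 0.25 = 6157 + 2475 = 8632
Net migration: 60–74 + 30 → 21618; 75+ + 560 → 9192
Population now: 0–14=16687, 15–29=5847, 30–44=21698, 45–59=17442, 60–74=21618, 75+=9192

16687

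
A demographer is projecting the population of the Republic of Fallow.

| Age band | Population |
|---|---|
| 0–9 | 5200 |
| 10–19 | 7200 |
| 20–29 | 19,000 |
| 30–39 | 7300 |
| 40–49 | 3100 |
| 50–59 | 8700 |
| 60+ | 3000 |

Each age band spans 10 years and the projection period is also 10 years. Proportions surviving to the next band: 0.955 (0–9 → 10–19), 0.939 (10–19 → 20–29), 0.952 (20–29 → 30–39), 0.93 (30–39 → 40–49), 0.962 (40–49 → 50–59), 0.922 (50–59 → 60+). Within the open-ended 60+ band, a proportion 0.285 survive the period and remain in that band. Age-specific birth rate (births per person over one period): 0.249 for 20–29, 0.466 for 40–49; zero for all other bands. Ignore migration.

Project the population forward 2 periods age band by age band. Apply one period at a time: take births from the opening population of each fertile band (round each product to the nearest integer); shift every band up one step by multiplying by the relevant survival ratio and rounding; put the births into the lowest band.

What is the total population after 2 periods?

Let group 1 be 0–9 through group 7 = 60+.
[period 1]
Births: 19000 × 0.249 = 4731, 3100 × 0.466 = 1445 — total 6176
Group 2: 5200 × 0.955 = 4966
Group 3: 7200 × 0.939 = 6761
Group 4: 19000 × 0.952 = 18088
Group 5: 7300 × 0.93 = 6789
Group 6: 3100 × 0.962 = 2982
Group 7: 8700 × 0.922 + 3000 × 0.285 = 8021 + 855 = 8876
→ [6176, 4966, 6761, 18088, 6789, 2982, 8876]
[period 2]
Births: 6761 × 0.249 = 1683, 6789 × 0.466 = 3164 — total 4847
Group 2: 6176 × 0.955 = 5898
Group 3: 4966 × 0.939 = 4663
Group 4: 6761 × 0.952 = 6436
Group 5: 18088 × 0.93 = 16822
Group 6: 6789 × 0.962 = 6531
Group 7: 2982 × 0.922 + 8876 × 0.285 = 2749 + 2530 = 5279
→ [4847, 5898, 4663, 6436, 16822, 6531, 5279]
Total after period 2: 4847 + 5898 + 4663 + 6436 + 16822 + 6531 + 5279 = 50476

50476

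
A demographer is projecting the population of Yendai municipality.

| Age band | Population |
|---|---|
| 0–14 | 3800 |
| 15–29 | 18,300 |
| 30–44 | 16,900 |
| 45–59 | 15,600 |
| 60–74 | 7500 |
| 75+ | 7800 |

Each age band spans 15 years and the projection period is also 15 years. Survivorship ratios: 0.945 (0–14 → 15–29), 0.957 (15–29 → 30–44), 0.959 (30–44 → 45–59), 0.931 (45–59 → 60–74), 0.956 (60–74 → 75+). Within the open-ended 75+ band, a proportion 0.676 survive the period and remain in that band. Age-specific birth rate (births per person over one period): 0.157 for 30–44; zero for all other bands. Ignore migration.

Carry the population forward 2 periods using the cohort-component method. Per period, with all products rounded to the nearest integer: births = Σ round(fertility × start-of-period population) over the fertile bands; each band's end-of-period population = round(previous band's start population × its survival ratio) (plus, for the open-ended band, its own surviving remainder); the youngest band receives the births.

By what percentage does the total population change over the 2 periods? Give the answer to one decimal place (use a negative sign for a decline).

-10.1

Numbering the bands 1..6 from youngest to oldest:
Period 1.
Births: 16900 × 0.157 = 2653
Band 2: 3800 × 0.945 = 3591
Band 3: 18300 × 0.957 = 17513
Band 4: 16900 × 0.959 = 16207
Band 5: 15600 × 0.931 = 14524
Band 6: 7500 × 0.956 + 7800 × 0.676 = 7170 + 5273 = 12443
End of period: [2653, 3591, 17513, 16207, 14524, 12443]
Period 2.
Births: 17513 × 0.157 = 2750
Band 2: 2653 × 0.945 = 2507
Band 3: 3591 × 0.957 = 3437
Band 4: 17513 × 0.959 = 16795
Band 5: 16207 × 0.931 = 15089
Band 6: 14524 × 0.956 + 12443 × 0.676 = 13885 + 8411 = 22296
End of period: [2750, 2507, 3437, 16795, 15089, 22296]
Total: 69900 → 62874; change = -7026; percentage change = -10.1%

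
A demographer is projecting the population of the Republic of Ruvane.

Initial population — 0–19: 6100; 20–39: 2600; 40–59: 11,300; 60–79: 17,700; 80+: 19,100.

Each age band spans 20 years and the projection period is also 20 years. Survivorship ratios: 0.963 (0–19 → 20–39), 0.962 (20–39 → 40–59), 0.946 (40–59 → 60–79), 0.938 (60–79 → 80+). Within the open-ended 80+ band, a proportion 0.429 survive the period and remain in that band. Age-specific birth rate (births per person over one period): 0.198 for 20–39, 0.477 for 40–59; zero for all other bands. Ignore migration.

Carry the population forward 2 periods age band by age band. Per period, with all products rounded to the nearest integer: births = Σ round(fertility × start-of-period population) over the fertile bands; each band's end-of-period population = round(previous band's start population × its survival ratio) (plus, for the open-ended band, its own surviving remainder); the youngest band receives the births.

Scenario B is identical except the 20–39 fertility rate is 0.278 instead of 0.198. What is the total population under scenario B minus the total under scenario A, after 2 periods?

670

Numbering the bands 1..5 from youngest to oldest:
— Period 1 —
Births: 2600 × 0.198 = 515, 11300 × 0.477 = 5390 — total 5905
Band 2: 6100 × 0.963 = 5874
Band 3: 2600 × 0.962 = 2501
Band 4: 11300 × 0.946 = 10690
Band 5: 17700 × 0.938 + 19100 × 0.429 = 16603 + 8194 = 24797
Giving 5905 / 5874 / 2501 / 10690 / 24797.
— Period 2 —
Births: 5874 × 0.198 = 1163, 2501 × 0.477 = 1193 — total 2356
Band 2: 5905 × 0.963 = 5687
Band 3: 5874 × 0.962 = 5651
Band 4: 2501 × 0.946 = 2366
Band 5: 10690 × 0.938 + 24797 × 0.429 = 10027 + 10638 = 20665
Giving 2356 / 5687 / 5651 / 2366 / 20665.
Scenario A total after 2 periods: 36725
Scenario B projection —
— Period 1 —
Births: 2600 × 0.278 = 723, 11300 × 0.477 = 5390 — total 6113
Band 2: 6100 × 0.963 = 5874
Band 3: 2600 × 0.962 = 2501
Band 4: 11300 × 0.946 = 10690
Band 5: 17700 × 0.938 + 19100 × 0.429 = 16603 + 8194 = 24797
Giving 6113 / 5874 / 2501 / 10690 / 24797.
— Period 2 —
Births: 5874 × 0.278 = 1633, 2501 × 0.477 = 1193 — total 2826
Band 2: 6113 × 0.963 = 5887
Band 3: 5874 × 0.962 = 5651
Band 4: 2501 × 0.946 = 2366
Band 5: 10690 × 0.938 + 24797 × 0.429 = 10027 + 10638 = 20665
Giving 2826 / 5887 / 5651 / 2366 / 20665.
Scenario B total after 2 periods: 37395
Difference B − A = 37395 − 36725 = 670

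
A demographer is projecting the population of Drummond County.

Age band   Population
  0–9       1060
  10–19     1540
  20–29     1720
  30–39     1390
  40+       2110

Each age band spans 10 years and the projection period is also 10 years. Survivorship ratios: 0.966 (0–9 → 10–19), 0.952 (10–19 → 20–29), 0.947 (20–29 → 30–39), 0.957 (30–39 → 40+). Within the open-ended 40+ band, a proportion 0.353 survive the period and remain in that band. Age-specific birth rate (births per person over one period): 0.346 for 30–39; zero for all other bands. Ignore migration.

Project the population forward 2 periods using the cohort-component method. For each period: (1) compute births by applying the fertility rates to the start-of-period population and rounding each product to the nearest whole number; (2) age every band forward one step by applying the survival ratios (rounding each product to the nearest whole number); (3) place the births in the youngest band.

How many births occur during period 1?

481

— Period 1 —
Births: 1390 × 0.346 = 481
10–19: 1060 × 0.966 = 1024
20–29: 1540 × 0.952 = 1466
30–39: 1720 × 0.947 = 1629
40+: 1390 × 0.957 + 2110 × 0.353 = 1330 + 745 = 2075
End of period: [481, 1024, 1466, 1629, 2075]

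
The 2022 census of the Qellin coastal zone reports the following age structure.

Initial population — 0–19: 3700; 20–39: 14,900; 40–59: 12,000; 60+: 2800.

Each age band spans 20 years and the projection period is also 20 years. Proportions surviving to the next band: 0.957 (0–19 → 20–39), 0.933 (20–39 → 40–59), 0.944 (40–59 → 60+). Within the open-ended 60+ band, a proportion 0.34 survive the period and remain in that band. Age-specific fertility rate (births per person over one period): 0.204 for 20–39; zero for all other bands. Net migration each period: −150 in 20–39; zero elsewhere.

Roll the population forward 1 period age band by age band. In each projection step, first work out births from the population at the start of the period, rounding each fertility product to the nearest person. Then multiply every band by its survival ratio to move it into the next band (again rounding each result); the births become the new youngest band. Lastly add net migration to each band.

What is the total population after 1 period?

[period 1]
Births: 14900 * 0.204 = 3040
20–39: 3700 * 0.957 = 3541
40–59: 14900 * 0.933 = 13902
60+: 12000 * 0.944 + 2800 * 0.34 = 11328 + 952 = 12280
Net migration: 20–39 − 150 → 3391
End of period: [3040, 3391, 13902, 12280]
Total after period 1: 3040 + 3391 + 13902 + 12280 = 32613

32613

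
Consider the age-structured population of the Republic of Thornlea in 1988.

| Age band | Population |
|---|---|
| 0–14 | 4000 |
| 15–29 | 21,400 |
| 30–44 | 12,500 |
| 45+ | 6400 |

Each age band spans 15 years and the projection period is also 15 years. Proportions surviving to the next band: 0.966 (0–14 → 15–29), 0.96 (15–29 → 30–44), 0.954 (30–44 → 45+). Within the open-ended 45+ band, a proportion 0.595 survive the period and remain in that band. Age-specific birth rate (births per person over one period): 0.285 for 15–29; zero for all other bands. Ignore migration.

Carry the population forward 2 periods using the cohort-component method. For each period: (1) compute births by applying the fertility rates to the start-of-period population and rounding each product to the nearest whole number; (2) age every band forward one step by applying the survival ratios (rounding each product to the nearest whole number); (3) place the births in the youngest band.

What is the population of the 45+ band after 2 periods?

Period 1:
Births: 21400 × 0.285 = 6099
15–29: 4000 × 0.966 = 3864
30–44: 21400 × 0.96 = 20544
45+: 12500 × 0.954 + 6400 × 0.595 = 11925 + 3808 = 15733
Giving 6099 / 3864 / 20544 / 15733.
Period 2:
Births: 3864 × 0.285 = 1101
15–29: 6099 × 0.966 = 5892
30–44: 3864 × 0.96 = 3709
45+: 20544 × 0.954 + 15733 × 0.595 = 19599 + 9361 = 28960
Giving 1101 / 5892 / 3709 / 28960.

28960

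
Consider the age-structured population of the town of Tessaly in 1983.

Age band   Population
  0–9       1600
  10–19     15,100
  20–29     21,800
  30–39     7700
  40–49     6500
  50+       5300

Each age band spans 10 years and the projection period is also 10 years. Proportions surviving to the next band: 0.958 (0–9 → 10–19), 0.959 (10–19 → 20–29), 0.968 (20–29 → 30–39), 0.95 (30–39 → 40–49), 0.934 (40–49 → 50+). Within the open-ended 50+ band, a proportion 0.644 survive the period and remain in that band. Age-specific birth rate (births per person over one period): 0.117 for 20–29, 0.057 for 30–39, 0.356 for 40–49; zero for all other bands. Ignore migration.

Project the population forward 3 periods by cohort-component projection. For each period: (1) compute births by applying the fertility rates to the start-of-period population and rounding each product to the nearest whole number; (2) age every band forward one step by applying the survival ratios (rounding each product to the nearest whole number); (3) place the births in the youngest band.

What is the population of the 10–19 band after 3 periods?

[period 1]
Births: 21800 * 0.117 = 2551  |  7700 * 0.057 = 439  |  6500 * 0.356 = 2314 → 5304
10–19: 1600 * 0.958 = 1533
20–29: 15100 * 0.959 = 14481
30–39: 21800 * 0.968 = 21102
40–49: 7700 * 0.95 = 7315
50+: 6500 * 0.934 + 5300 * 0.644 = 6071 + 3413 = 9484
Population now: 0–9=5304, 10–19=1533, 20–29=14481, 30–39=21102, 40–49=7315, 50+=9484
[period 2]
Births: 14481 * 0.117 = 1694  |  21102 * 0.057 = 1203  |  7315 * 0.356 = 2604 → 5501
10–19: 5304 * 0.958 = 5081
20–29: 1533 * 0.959 = 1470
30–39: 14481 * 0.968 = 14018
40–49: 21102 * 0.95 = 20047
50+: 7315 * 0.934 + 9484 * 0.644 = 6832 + 6108 = 12940
Population now: 0–9=5501, 10–19=5081, 20–29=1470, 30–39=14018, 40–49=20047, 50+=12940
[period 3]
Births: 1470 * 0.117 = 172  |  14018 * 0.057 = 799  |  20047 * 0.356 = 7137 → 8108
10–19: 5501 * 0.958 = 5270
20–29: 5081 * 0.959 = 4873
30–39: 1470 * 0.968 = 1423
40–49: 14018 * 0.95 = 13317
50+: 20047 * 0.934 + 12940 * 0.644 = 18724 + 8333 = 27057
Population now: 0–9=8108, 10–19=5270, 20–29=4873, 30–39=1423, 40–49=13317, 50+=27057

5270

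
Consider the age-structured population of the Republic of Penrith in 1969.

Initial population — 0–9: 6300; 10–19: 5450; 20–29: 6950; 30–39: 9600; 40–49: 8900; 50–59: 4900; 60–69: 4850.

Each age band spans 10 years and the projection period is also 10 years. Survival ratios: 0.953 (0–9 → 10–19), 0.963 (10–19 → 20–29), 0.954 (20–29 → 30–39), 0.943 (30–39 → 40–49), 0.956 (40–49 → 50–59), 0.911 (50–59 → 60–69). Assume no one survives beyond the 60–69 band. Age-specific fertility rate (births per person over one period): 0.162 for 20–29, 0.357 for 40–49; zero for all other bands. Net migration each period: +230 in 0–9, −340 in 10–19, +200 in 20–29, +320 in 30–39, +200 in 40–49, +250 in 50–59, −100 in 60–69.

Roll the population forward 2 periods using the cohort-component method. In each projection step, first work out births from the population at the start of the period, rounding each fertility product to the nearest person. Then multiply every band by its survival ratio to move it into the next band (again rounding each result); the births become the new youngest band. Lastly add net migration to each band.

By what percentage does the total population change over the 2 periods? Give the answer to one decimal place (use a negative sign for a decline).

Numbering the bands 1..7 from youngest to oldest:
[period 1]
Births: 6950 × 0.162 = 1126  |  8900 × 0.357 = 3177 → total 4303
Band 2: 6300 × 0.953 = 6004
Band 3: 5450 × 0.963 = 5248
Band 4: 6950 × 0.954 = 6630
Band 5: 9600 × 0.943 = 9053
Band 6: 8900 × 0.956 = 8508
Band 7: 4900 × 0.911 = 4464
Net migration: Band 1 + 230 → 4533; Band 2 − 340 → 5664; Band 3 + 200 → 5448; Band 4 + 320 → 6950; Band 5 + 200 → 9253; Band 6 + 250 → 8758; Band 7 − 100 → 4364
→ [4533, 5664, 5448, 6950, 9253, 8758, 4364]
[period 2]
Births: 5448 × 0.162 = 883  |  9253 × 0.357 = 3303 → total 4186
Band 2: 4533 × 0.953 = 4320
Band 3: 5664 × 0.963 = 5454
Band 4: 5448 × 0.954 = 5197
Band 5: 6950 × 0.943 = 6554
Band 6: 9253 × 0.956 = 8846
Band 7: 8758 × 0.911 = 7979
Net migration: Band 1 + 230 → 4416; Band 2 − 340 → 3980; Band 3 + 200 → 5654; Band 4 + 320 → 5517; Band 5 + 200 → 6754; Band 6 + 250 → 9096; Band 7 − 100 → 7879
→ [4416, 3980, 5654, 5517, 6754, 9096, 7879]
Total: 46950 → 43296; change = -3654; percentage change = -7.8%

-7.8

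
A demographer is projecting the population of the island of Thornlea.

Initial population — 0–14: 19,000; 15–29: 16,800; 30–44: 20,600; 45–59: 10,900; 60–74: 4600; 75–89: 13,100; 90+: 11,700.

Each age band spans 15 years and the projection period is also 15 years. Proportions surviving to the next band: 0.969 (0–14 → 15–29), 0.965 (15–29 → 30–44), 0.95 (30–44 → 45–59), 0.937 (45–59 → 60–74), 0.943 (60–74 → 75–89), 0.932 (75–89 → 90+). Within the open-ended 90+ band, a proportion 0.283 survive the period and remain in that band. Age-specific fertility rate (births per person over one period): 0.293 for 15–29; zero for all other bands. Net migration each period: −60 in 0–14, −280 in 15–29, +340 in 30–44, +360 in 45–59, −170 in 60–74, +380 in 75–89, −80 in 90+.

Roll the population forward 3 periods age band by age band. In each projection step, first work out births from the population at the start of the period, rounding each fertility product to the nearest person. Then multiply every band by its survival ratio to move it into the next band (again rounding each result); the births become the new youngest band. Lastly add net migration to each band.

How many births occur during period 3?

[period 1]
Births: 16800 * 0.293 = 4922
15–29: 19000 * 0.969 = 18411
30–44: 16800 * 0.965 = 16212
45–59: 20600 * 0.95 = 19570
60–74: 10900 * 0.937 = 10213
75–89: 4600 * 0.943 = 4338
90+: 13100 * 0.932 + 11700 * 0.283 = 12209 + 3311 = 15520
Net migration: 0–14 − 60 → 4862; 15–29 − 280 → 18131; 30–44 + 340 → 16552; 45–59 + 360 → 19930; 60–74 − 170 → 10043; 75–89 + 380 → 4718; 90+ − 80 → 15440
Population now: 0–14=4862, 15–29=18131, 30–44=16552, 45–59=19930, 60–74=10043, 75–89=4718, 90+=15440
[period 2]
Births: 18131 * 0.293 = 5312
15–29: 4862 * 0.969 = 4711
30–44: 18131 * 0.965 = 17496
45–59: 16552 * 0.95 = 15724
60–74: 19930 * 0.937 = 18674
75–89: 10043 * 0.943 = 9471
90+: 4718 * 0.932 + 15440 * 0.283 = 4397 + 4370 = 8767
Net migration: 0–14 − 60 → 5252; 15–29 − 280 → 4431; 30–44 + 340 → 17836; 45–59 + 360 → 16084; 60–74 − 170 → 18504; 75–89 + 380 → 9851; 90+ − 80 → 8687
Population now: 0–14=5252, 15–29=4431, 30–44=17836, 45–59=16084, 60–74=18504, 75–89=9851, 90+=8687
[period 3]
Births: 4431 * 0.293 = 1298
15–29: 5252 * 0.969 = 5089
30–44: 4431 * 0.965 = 4276
45–59: 17836 * 0.95 = 16944
60–74: 16084 * 0.937 = 15071
75–89: 18504 * 0.943 = 17449
90+: 9851 * 0.932 + 8687 * 0.283 = 9181 + 2458 = 11639
Net migration: 0–14 − 60 → 1238; 15–29 − 280 → 4809; 30–44 + 340 → 4616; 45–59 + 360 → 17304; 60–74 − 170 → 14901; 75–89 + 380 → 17829; 90+ − 80 → 11559
Population now: 0–14=1238, 15–29=4809, 30–44=4616, 45–59=17304, 60–74=14901, 75–89=17829, 90+=11559

1298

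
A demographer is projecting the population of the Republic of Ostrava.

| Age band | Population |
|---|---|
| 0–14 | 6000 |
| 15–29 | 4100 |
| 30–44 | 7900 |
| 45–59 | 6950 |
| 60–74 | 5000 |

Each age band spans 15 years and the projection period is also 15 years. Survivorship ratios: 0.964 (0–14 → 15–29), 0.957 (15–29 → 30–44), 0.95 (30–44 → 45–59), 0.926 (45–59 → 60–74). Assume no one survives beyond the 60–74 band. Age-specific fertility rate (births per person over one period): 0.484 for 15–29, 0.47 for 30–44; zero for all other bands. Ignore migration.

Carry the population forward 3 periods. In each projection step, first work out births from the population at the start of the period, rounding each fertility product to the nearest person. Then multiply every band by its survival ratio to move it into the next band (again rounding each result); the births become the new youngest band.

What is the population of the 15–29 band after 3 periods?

4476

(Bands numbered youngest = 1 to oldest = 5.)
Period 1:
Births: 4100 * 0.484 = 1984, 7900 * 0.47 = 3713 → total 5697
Band 2: 6000 * 0.964 = 5784
Band 3: 4100 * 0.957 = 3924
Band 4: 7900 * 0.95 = 7505
Band 5: 6950 * 0.926 = 6436
→ [5697, 5784, 3924, 7505, 6436]
Period 2:
Births: 5784 * 0.484 = 2799, 3924 * 0.47 = 1844 → total 4643
Band 2: 5697 * 0.964 = 5492
Band 3: 5784 * 0.957 = 5535
Band 4: 3924 * 0.95 = 3728
Band 5: 7505 * 0.926 = 6950
→ [4643, 5492, 5535, 3728, 6950]
Period 3:
Births: 5492 * 0.484 = 2658, 5535 * 0.47 = 2601 → total 5259
Band 2: 4643 * 0.964 = 4476
Band 3: 5492 * 0.957 = 5256
Band 4: 5535 * 0.95 = 5258
Band 5: 3728 * 0.926 = 3452
→ [5259, 4476, 5256, 5258, 3452]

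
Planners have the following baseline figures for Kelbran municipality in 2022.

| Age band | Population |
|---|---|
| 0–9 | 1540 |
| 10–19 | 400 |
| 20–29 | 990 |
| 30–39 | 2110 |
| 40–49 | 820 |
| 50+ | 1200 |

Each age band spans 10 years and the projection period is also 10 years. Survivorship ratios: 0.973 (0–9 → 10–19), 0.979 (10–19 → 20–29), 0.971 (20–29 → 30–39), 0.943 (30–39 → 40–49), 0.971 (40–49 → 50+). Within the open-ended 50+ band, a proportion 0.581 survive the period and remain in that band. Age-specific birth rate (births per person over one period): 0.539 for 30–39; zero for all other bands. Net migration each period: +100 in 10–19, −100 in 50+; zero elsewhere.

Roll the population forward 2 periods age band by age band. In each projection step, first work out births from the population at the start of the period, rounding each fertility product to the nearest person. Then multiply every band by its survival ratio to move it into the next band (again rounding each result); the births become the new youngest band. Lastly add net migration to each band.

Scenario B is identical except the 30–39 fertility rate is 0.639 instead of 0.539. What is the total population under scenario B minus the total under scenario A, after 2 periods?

302

— Period 1 —
Births: 2110 * 0.539 = 1137
10–19: 1540 * 0.973 = 1498
20–29: 400 * 0.979 = 392
30–39: 990 * 0.971 = 961
40–49: 2110 * 0.943 = 1990
50+: 820 * 0.971 + 1200 * 0.581 = 796 + 697 = 1493
Net migration: 10–19 + 100 → 1598; 50+ − 100 → 1393
Population now: 0–9=1137, 10–19=1598, 20–29=392, 30–39=961, 40–49=1990, 50+=1393
— Period 2 —
Births: 961 * 0.539 = 518
10–19: 1137 * 0.973 = 1106
20–29: 1598 * 0.979 = 1564
30–39: 392 * 0.971 = 381
40–49: 961 * 0.943 = 906
50+: 1990 * 0.971 + 1393 * 0.581 = 1932 + 809 = 2741
Net migration: 10–19 + 100 → 1206; 50+ − 100 → 2641
Population now: 0–9=518, 10–19=1206, 20–29=1564, 30–39=381, 40–49=906, 50+=2641
Scenario A total after 2 periods: 7216
Scenario B projection —
— Period 1 —
Births: 2110 * 0.639 = 1348
10–19: 1540 * 0.973 = 1498
20–29: 400 * 0.979 = 392
30–39: 990 * 0.971 = 961
40–49: 2110 * 0.943 = 1990
50+: 820 * 0.971 + 1200 * 0.581 = 796 + 697 = 1493
Net migration: 10–19 + 100 → 1598; 50+ − 100 → 1393
Population now: 0–9=1348, 10–19=1598, 20–29=392, 30–39=961, 40–49=1990, 50+=1393
— Period 2 —
Births: 961 * 0.639 = 614
10–19: 1348 * 0.973 = 1312
20–29: 1598 * 0.979 = 1564
30–39: 392 * 0.971 = 381
40–49: 961 * 0.943 = 906
50+: 1990 * 0.971 + 1393 * 0.581 = 1932 + 809 = 2741
Net migration: 10–19 + 100 → 1412; 50+ − 100 → 2641
Population now: 0–9=614, 10–19=1412, 20–29=1564, 30–39=381, 40–49=906, 50+=2641
Scenario B total after 2 periods: 7518
Difference B − A = 7518 − 7216 = 302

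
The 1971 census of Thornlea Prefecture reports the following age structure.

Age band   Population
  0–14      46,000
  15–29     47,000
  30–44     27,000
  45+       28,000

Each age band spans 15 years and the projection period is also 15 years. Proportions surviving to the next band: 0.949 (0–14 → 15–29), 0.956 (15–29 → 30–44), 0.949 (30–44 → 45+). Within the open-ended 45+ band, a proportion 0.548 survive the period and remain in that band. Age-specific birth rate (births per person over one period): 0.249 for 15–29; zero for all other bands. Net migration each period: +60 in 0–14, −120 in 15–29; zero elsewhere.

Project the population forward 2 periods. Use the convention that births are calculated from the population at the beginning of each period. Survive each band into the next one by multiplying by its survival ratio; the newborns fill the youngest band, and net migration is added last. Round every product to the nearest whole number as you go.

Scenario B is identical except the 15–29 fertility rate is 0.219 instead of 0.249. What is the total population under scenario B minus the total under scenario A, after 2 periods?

-2644

(Groups numbered youngest = 1 to oldest = 4.)
After projecting period 1:
Births: 47000 × 0.249 = 11703
Group 2: 46000 × 0.949 = 43654
Group 3: 47000 × 0.956 = 44932
Group 4: 27000 × 0.949 + 28000 × 0.548 = 25623 + 15344 = 40967
Net migration: Group 1 + 60 → 11763; Group 2 − 120 → 43534
End of period: [11763, 43534, 44932, 40967]
After projecting period 2:
Births: 43534 × 0.249 = 10840
Group 2: 11763 × 0.949 = 11163
Group 3: 43534 × 0.956 = 41619
Group 4: 44932 × 0.949 + 40967 × 0.548 = 42640 + 22450 = 65090
Net migration: Group 1 + 60 → 10900; Group 2 − 120 → 11043
End of period: [10900, 11043, 41619, 65090]
Scenario A total after 2 periods: 128652
Scenario B projection —
After projecting period 1:
Births: 47000 × 0.219 = 10293
Group 2: 46000 × 0.949 = 43654
Group 3: 47000 × 0.956 = 44932
Group 4: 27000 × 0.949 + 28000 × 0.548 = 25623 + 15344 = 40967
Net migration: Group 1 + 60 → 10353; Group 2 − 120 → 43534
End of period: [10353, 43534, 44932, 40967]
After projecting period 2:
Births: 43534 × 0.219 = 9534
Group 2: 10353 × 0.949 = 9825
Group 3: 43534 × 0.956 = 41619
Group 4: 44932 × 0.949 + 40967 × 0.548 = 42640 + 22450 = 65090
Net migration: Group 1 + 60 → 9594; Group 2 − 120 → 9705
End of period: [9594, 9705, 41619, 65090]
Scenario B total after 2 periods: 126008
Difference B − A = 126008 − 128652 = -2644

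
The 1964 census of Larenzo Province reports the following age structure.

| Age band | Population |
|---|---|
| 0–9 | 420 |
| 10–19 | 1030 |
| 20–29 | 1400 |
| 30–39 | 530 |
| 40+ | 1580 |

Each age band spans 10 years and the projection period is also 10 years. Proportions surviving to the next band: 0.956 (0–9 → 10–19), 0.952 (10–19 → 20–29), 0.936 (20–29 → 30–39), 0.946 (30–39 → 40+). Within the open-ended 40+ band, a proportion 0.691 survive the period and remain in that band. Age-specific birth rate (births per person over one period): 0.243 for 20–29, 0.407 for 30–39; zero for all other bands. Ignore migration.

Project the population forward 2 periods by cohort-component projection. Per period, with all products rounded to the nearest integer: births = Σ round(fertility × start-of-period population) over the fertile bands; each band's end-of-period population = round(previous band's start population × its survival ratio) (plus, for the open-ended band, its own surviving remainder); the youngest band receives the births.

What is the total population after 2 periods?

Period 1:
Births: 1400 × 0.243 = 340 ; 530 × 0.407 = 216 → total 556
10–19: 420 × 0.956 = 402
20–29: 1030 × 0.952 = 981
30–39: 1400 × 0.936 = 1310
40+: 530 × 0.946 + 1580 × 0.691 = 501 + 1092 = 1593
Giving 556 / 402 / 981 / 1310 / 1593.
Period 2:
Births: 981 × 0.243 = 238 ; 1310 × 0.407 = 533 → total 771
10–19: 556 × 0.956 = 532
20–29: 402 × 0.952 = 383
30–39: 981 × 0.936 = 918
40+: 1310 × 0.946 + 1593 × 0.691 = 1239 + 1101 = 2340
Giving 771 / 532 / 383 / 918 / 2340.
Total after period 2: 771 + 532 + 383 + 918 + 2340 = 4944

4944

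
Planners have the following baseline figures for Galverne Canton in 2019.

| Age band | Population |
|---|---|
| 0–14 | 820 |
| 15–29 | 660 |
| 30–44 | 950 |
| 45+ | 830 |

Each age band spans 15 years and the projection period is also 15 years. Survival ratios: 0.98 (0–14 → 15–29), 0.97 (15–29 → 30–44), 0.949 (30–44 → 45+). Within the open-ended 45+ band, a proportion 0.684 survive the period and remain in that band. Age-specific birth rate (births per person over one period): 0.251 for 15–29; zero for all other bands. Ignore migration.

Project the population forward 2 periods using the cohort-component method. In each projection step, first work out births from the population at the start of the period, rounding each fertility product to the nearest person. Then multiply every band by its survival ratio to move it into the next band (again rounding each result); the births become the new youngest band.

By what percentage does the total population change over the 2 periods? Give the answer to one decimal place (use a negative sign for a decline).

-15.4

[period 1]
Births: 660 * 0.251 = 166
15–29: 820 * 0.98 = 804
30–44: 660 * 0.97 = 640
45+: 950 * 0.949 + 830 * 0.684 = 902 + 568 = 1470
Giving 166 / 804 / 640 / 1470.
[period 2]
Births: 804 * 0.251 = 202
15–29: 166 * 0.98 = 163
30–44: 804 * 0.97 = 780
45+: 640 * 0.949 + 1470 * 0.684 = 607 + 1005 = 1612
Giving 202 / 163 / 780 / 1612.
Total: 3260 → 2757; change = -503; percentage change = -15.4%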